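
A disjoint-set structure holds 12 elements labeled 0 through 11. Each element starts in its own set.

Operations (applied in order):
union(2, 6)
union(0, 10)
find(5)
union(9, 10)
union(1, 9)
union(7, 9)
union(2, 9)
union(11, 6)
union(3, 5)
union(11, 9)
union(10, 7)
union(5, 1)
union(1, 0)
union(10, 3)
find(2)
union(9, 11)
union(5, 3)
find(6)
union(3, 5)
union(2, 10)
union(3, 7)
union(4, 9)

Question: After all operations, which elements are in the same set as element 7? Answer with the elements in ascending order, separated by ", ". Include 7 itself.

Answer: 0, 1, 2, 3, 4, 5, 6, 7, 9, 10, 11

Derivation:
Step 1: union(2, 6) -> merged; set of 2 now {2, 6}
Step 2: union(0, 10) -> merged; set of 0 now {0, 10}
Step 3: find(5) -> no change; set of 5 is {5}
Step 4: union(9, 10) -> merged; set of 9 now {0, 9, 10}
Step 5: union(1, 9) -> merged; set of 1 now {0, 1, 9, 10}
Step 6: union(7, 9) -> merged; set of 7 now {0, 1, 7, 9, 10}
Step 7: union(2, 9) -> merged; set of 2 now {0, 1, 2, 6, 7, 9, 10}
Step 8: union(11, 6) -> merged; set of 11 now {0, 1, 2, 6, 7, 9, 10, 11}
Step 9: union(3, 5) -> merged; set of 3 now {3, 5}
Step 10: union(11, 9) -> already same set; set of 11 now {0, 1, 2, 6, 7, 9, 10, 11}
Step 11: union(10, 7) -> already same set; set of 10 now {0, 1, 2, 6, 7, 9, 10, 11}
Step 12: union(5, 1) -> merged; set of 5 now {0, 1, 2, 3, 5, 6, 7, 9, 10, 11}
Step 13: union(1, 0) -> already same set; set of 1 now {0, 1, 2, 3, 5, 6, 7, 9, 10, 11}
Step 14: union(10, 3) -> already same set; set of 10 now {0, 1, 2, 3, 5, 6, 7, 9, 10, 11}
Step 15: find(2) -> no change; set of 2 is {0, 1, 2, 3, 5, 6, 7, 9, 10, 11}
Step 16: union(9, 11) -> already same set; set of 9 now {0, 1, 2, 3, 5, 6, 7, 9, 10, 11}
Step 17: union(5, 3) -> already same set; set of 5 now {0, 1, 2, 3, 5, 6, 7, 9, 10, 11}
Step 18: find(6) -> no change; set of 6 is {0, 1, 2, 3, 5, 6, 7, 9, 10, 11}
Step 19: union(3, 5) -> already same set; set of 3 now {0, 1, 2, 3, 5, 6, 7, 9, 10, 11}
Step 20: union(2, 10) -> already same set; set of 2 now {0, 1, 2, 3, 5, 6, 7, 9, 10, 11}
Step 21: union(3, 7) -> already same set; set of 3 now {0, 1, 2, 3, 5, 6, 7, 9, 10, 11}
Step 22: union(4, 9) -> merged; set of 4 now {0, 1, 2, 3, 4, 5, 6, 7, 9, 10, 11}
Component of 7: {0, 1, 2, 3, 4, 5, 6, 7, 9, 10, 11}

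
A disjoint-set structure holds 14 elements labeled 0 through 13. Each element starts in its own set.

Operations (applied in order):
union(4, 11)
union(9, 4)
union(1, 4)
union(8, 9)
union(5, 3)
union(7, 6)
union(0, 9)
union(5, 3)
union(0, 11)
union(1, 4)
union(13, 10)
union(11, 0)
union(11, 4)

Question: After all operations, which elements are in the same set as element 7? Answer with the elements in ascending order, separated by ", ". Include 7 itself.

Answer: 6, 7

Derivation:
Step 1: union(4, 11) -> merged; set of 4 now {4, 11}
Step 2: union(9, 4) -> merged; set of 9 now {4, 9, 11}
Step 3: union(1, 4) -> merged; set of 1 now {1, 4, 9, 11}
Step 4: union(8, 9) -> merged; set of 8 now {1, 4, 8, 9, 11}
Step 5: union(5, 3) -> merged; set of 5 now {3, 5}
Step 6: union(7, 6) -> merged; set of 7 now {6, 7}
Step 7: union(0, 9) -> merged; set of 0 now {0, 1, 4, 8, 9, 11}
Step 8: union(5, 3) -> already same set; set of 5 now {3, 5}
Step 9: union(0, 11) -> already same set; set of 0 now {0, 1, 4, 8, 9, 11}
Step 10: union(1, 4) -> already same set; set of 1 now {0, 1, 4, 8, 9, 11}
Step 11: union(13, 10) -> merged; set of 13 now {10, 13}
Step 12: union(11, 0) -> already same set; set of 11 now {0, 1, 4, 8, 9, 11}
Step 13: union(11, 4) -> already same set; set of 11 now {0, 1, 4, 8, 9, 11}
Component of 7: {6, 7}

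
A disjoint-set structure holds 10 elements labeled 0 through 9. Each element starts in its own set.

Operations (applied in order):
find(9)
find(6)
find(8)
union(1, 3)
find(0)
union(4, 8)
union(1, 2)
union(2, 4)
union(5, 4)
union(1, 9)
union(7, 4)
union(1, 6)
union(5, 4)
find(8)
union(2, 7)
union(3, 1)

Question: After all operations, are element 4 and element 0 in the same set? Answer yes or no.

Step 1: find(9) -> no change; set of 9 is {9}
Step 2: find(6) -> no change; set of 6 is {6}
Step 3: find(8) -> no change; set of 8 is {8}
Step 4: union(1, 3) -> merged; set of 1 now {1, 3}
Step 5: find(0) -> no change; set of 0 is {0}
Step 6: union(4, 8) -> merged; set of 4 now {4, 8}
Step 7: union(1, 2) -> merged; set of 1 now {1, 2, 3}
Step 8: union(2, 4) -> merged; set of 2 now {1, 2, 3, 4, 8}
Step 9: union(5, 4) -> merged; set of 5 now {1, 2, 3, 4, 5, 8}
Step 10: union(1, 9) -> merged; set of 1 now {1, 2, 3, 4, 5, 8, 9}
Step 11: union(7, 4) -> merged; set of 7 now {1, 2, 3, 4, 5, 7, 8, 9}
Step 12: union(1, 6) -> merged; set of 1 now {1, 2, 3, 4, 5, 6, 7, 8, 9}
Step 13: union(5, 4) -> already same set; set of 5 now {1, 2, 3, 4, 5, 6, 7, 8, 9}
Step 14: find(8) -> no change; set of 8 is {1, 2, 3, 4, 5, 6, 7, 8, 9}
Step 15: union(2, 7) -> already same set; set of 2 now {1, 2, 3, 4, 5, 6, 7, 8, 9}
Step 16: union(3, 1) -> already same set; set of 3 now {1, 2, 3, 4, 5, 6, 7, 8, 9}
Set of 4: {1, 2, 3, 4, 5, 6, 7, 8, 9}; 0 is not a member.

Answer: no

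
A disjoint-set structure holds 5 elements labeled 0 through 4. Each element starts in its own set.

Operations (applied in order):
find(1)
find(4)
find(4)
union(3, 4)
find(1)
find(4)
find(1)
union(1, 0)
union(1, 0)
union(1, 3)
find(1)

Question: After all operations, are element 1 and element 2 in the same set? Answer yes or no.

Step 1: find(1) -> no change; set of 1 is {1}
Step 2: find(4) -> no change; set of 4 is {4}
Step 3: find(4) -> no change; set of 4 is {4}
Step 4: union(3, 4) -> merged; set of 3 now {3, 4}
Step 5: find(1) -> no change; set of 1 is {1}
Step 6: find(4) -> no change; set of 4 is {3, 4}
Step 7: find(1) -> no change; set of 1 is {1}
Step 8: union(1, 0) -> merged; set of 1 now {0, 1}
Step 9: union(1, 0) -> already same set; set of 1 now {0, 1}
Step 10: union(1, 3) -> merged; set of 1 now {0, 1, 3, 4}
Step 11: find(1) -> no change; set of 1 is {0, 1, 3, 4}
Set of 1: {0, 1, 3, 4}; 2 is not a member.

Answer: no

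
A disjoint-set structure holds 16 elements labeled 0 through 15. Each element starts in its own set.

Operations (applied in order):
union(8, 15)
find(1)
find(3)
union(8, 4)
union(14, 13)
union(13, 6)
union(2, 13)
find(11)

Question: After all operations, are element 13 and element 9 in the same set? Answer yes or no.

Answer: no

Derivation:
Step 1: union(8, 15) -> merged; set of 8 now {8, 15}
Step 2: find(1) -> no change; set of 1 is {1}
Step 3: find(3) -> no change; set of 3 is {3}
Step 4: union(8, 4) -> merged; set of 8 now {4, 8, 15}
Step 5: union(14, 13) -> merged; set of 14 now {13, 14}
Step 6: union(13, 6) -> merged; set of 13 now {6, 13, 14}
Step 7: union(2, 13) -> merged; set of 2 now {2, 6, 13, 14}
Step 8: find(11) -> no change; set of 11 is {11}
Set of 13: {2, 6, 13, 14}; 9 is not a member.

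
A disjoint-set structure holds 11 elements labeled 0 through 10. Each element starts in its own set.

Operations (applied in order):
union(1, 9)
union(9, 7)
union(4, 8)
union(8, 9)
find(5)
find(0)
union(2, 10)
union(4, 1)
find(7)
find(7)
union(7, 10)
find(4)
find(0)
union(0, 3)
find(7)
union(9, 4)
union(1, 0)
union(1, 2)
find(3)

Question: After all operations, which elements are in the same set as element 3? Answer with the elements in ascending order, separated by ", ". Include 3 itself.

Answer: 0, 1, 2, 3, 4, 7, 8, 9, 10

Derivation:
Step 1: union(1, 9) -> merged; set of 1 now {1, 9}
Step 2: union(9, 7) -> merged; set of 9 now {1, 7, 9}
Step 3: union(4, 8) -> merged; set of 4 now {4, 8}
Step 4: union(8, 9) -> merged; set of 8 now {1, 4, 7, 8, 9}
Step 5: find(5) -> no change; set of 5 is {5}
Step 6: find(0) -> no change; set of 0 is {0}
Step 7: union(2, 10) -> merged; set of 2 now {2, 10}
Step 8: union(4, 1) -> already same set; set of 4 now {1, 4, 7, 8, 9}
Step 9: find(7) -> no change; set of 7 is {1, 4, 7, 8, 9}
Step 10: find(7) -> no change; set of 7 is {1, 4, 7, 8, 9}
Step 11: union(7, 10) -> merged; set of 7 now {1, 2, 4, 7, 8, 9, 10}
Step 12: find(4) -> no change; set of 4 is {1, 2, 4, 7, 8, 9, 10}
Step 13: find(0) -> no change; set of 0 is {0}
Step 14: union(0, 3) -> merged; set of 0 now {0, 3}
Step 15: find(7) -> no change; set of 7 is {1, 2, 4, 7, 8, 9, 10}
Step 16: union(9, 4) -> already same set; set of 9 now {1, 2, 4, 7, 8, 9, 10}
Step 17: union(1, 0) -> merged; set of 1 now {0, 1, 2, 3, 4, 7, 8, 9, 10}
Step 18: union(1, 2) -> already same set; set of 1 now {0, 1, 2, 3, 4, 7, 8, 9, 10}
Step 19: find(3) -> no change; set of 3 is {0, 1, 2, 3, 4, 7, 8, 9, 10}
Component of 3: {0, 1, 2, 3, 4, 7, 8, 9, 10}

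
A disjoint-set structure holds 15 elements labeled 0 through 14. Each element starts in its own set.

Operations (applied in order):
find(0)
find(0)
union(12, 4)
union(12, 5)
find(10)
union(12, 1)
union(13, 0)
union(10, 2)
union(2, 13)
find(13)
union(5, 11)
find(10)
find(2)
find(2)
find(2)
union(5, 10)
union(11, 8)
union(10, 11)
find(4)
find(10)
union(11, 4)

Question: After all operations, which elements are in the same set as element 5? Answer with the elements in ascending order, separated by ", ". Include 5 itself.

Step 1: find(0) -> no change; set of 0 is {0}
Step 2: find(0) -> no change; set of 0 is {0}
Step 3: union(12, 4) -> merged; set of 12 now {4, 12}
Step 4: union(12, 5) -> merged; set of 12 now {4, 5, 12}
Step 5: find(10) -> no change; set of 10 is {10}
Step 6: union(12, 1) -> merged; set of 12 now {1, 4, 5, 12}
Step 7: union(13, 0) -> merged; set of 13 now {0, 13}
Step 8: union(10, 2) -> merged; set of 10 now {2, 10}
Step 9: union(2, 13) -> merged; set of 2 now {0, 2, 10, 13}
Step 10: find(13) -> no change; set of 13 is {0, 2, 10, 13}
Step 11: union(5, 11) -> merged; set of 5 now {1, 4, 5, 11, 12}
Step 12: find(10) -> no change; set of 10 is {0, 2, 10, 13}
Step 13: find(2) -> no change; set of 2 is {0, 2, 10, 13}
Step 14: find(2) -> no change; set of 2 is {0, 2, 10, 13}
Step 15: find(2) -> no change; set of 2 is {0, 2, 10, 13}
Step 16: union(5, 10) -> merged; set of 5 now {0, 1, 2, 4, 5, 10, 11, 12, 13}
Step 17: union(11, 8) -> merged; set of 11 now {0, 1, 2, 4, 5, 8, 10, 11, 12, 13}
Step 18: union(10, 11) -> already same set; set of 10 now {0, 1, 2, 4, 5, 8, 10, 11, 12, 13}
Step 19: find(4) -> no change; set of 4 is {0, 1, 2, 4, 5, 8, 10, 11, 12, 13}
Step 20: find(10) -> no change; set of 10 is {0, 1, 2, 4, 5, 8, 10, 11, 12, 13}
Step 21: union(11, 4) -> already same set; set of 11 now {0, 1, 2, 4, 5, 8, 10, 11, 12, 13}
Component of 5: {0, 1, 2, 4, 5, 8, 10, 11, 12, 13}

Answer: 0, 1, 2, 4, 5, 8, 10, 11, 12, 13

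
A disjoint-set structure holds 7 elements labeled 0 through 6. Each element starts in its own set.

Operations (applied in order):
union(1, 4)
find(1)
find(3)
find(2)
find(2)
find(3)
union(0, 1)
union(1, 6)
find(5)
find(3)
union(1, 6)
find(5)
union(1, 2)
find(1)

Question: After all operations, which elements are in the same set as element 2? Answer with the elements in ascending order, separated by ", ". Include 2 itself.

Step 1: union(1, 4) -> merged; set of 1 now {1, 4}
Step 2: find(1) -> no change; set of 1 is {1, 4}
Step 3: find(3) -> no change; set of 3 is {3}
Step 4: find(2) -> no change; set of 2 is {2}
Step 5: find(2) -> no change; set of 2 is {2}
Step 6: find(3) -> no change; set of 3 is {3}
Step 7: union(0, 1) -> merged; set of 0 now {0, 1, 4}
Step 8: union(1, 6) -> merged; set of 1 now {0, 1, 4, 6}
Step 9: find(5) -> no change; set of 5 is {5}
Step 10: find(3) -> no change; set of 3 is {3}
Step 11: union(1, 6) -> already same set; set of 1 now {0, 1, 4, 6}
Step 12: find(5) -> no change; set of 5 is {5}
Step 13: union(1, 2) -> merged; set of 1 now {0, 1, 2, 4, 6}
Step 14: find(1) -> no change; set of 1 is {0, 1, 2, 4, 6}
Component of 2: {0, 1, 2, 4, 6}

Answer: 0, 1, 2, 4, 6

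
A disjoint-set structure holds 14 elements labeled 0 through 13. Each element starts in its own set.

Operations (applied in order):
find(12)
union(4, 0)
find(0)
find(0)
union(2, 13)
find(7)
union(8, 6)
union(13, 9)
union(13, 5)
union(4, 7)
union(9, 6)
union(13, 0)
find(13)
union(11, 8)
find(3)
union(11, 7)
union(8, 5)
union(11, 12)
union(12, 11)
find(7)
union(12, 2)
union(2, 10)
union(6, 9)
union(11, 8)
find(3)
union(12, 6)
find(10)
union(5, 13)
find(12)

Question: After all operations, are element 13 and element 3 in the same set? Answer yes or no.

Answer: no

Derivation:
Step 1: find(12) -> no change; set of 12 is {12}
Step 2: union(4, 0) -> merged; set of 4 now {0, 4}
Step 3: find(0) -> no change; set of 0 is {0, 4}
Step 4: find(0) -> no change; set of 0 is {0, 4}
Step 5: union(2, 13) -> merged; set of 2 now {2, 13}
Step 6: find(7) -> no change; set of 7 is {7}
Step 7: union(8, 6) -> merged; set of 8 now {6, 8}
Step 8: union(13, 9) -> merged; set of 13 now {2, 9, 13}
Step 9: union(13, 5) -> merged; set of 13 now {2, 5, 9, 13}
Step 10: union(4, 7) -> merged; set of 4 now {0, 4, 7}
Step 11: union(9, 6) -> merged; set of 9 now {2, 5, 6, 8, 9, 13}
Step 12: union(13, 0) -> merged; set of 13 now {0, 2, 4, 5, 6, 7, 8, 9, 13}
Step 13: find(13) -> no change; set of 13 is {0, 2, 4, 5, 6, 7, 8, 9, 13}
Step 14: union(11, 8) -> merged; set of 11 now {0, 2, 4, 5, 6, 7, 8, 9, 11, 13}
Step 15: find(3) -> no change; set of 3 is {3}
Step 16: union(11, 7) -> already same set; set of 11 now {0, 2, 4, 5, 6, 7, 8, 9, 11, 13}
Step 17: union(8, 5) -> already same set; set of 8 now {0, 2, 4, 5, 6, 7, 8, 9, 11, 13}
Step 18: union(11, 12) -> merged; set of 11 now {0, 2, 4, 5, 6, 7, 8, 9, 11, 12, 13}
Step 19: union(12, 11) -> already same set; set of 12 now {0, 2, 4, 5, 6, 7, 8, 9, 11, 12, 13}
Step 20: find(7) -> no change; set of 7 is {0, 2, 4, 5, 6, 7, 8, 9, 11, 12, 13}
Step 21: union(12, 2) -> already same set; set of 12 now {0, 2, 4, 5, 6, 7, 8, 9, 11, 12, 13}
Step 22: union(2, 10) -> merged; set of 2 now {0, 2, 4, 5, 6, 7, 8, 9, 10, 11, 12, 13}
Step 23: union(6, 9) -> already same set; set of 6 now {0, 2, 4, 5, 6, 7, 8, 9, 10, 11, 12, 13}
Step 24: union(11, 8) -> already same set; set of 11 now {0, 2, 4, 5, 6, 7, 8, 9, 10, 11, 12, 13}
Step 25: find(3) -> no change; set of 3 is {3}
Step 26: union(12, 6) -> already same set; set of 12 now {0, 2, 4, 5, 6, 7, 8, 9, 10, 11, 12, 13}
Step 27: find(10) -> no change; set of 10 is {0, 2, 4, 5, 6, 7, 8, 9, 10, 11, 12, 13}
Step 28: union(5, 13) -> already same set; set of 5 now {0, 2, 4, 5, 6, 7, 8, 9, 10, 11, 12, 13}
Step 29: find(12) -> no change; set of 12 is {0, 2, 4, 5, 6, 7, 8, 9, 10, 11, 12, 13}
Set of 13: {0, 2, 4, 5, 6, 7, 8, 9, 10, 11, 12, 13}; 3 is not a member.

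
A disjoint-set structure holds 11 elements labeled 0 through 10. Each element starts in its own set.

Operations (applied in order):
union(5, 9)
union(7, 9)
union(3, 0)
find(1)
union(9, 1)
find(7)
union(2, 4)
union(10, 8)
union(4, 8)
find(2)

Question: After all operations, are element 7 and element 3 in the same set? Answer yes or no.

Answer: no

Derivation:
Step 1: union(5, 9) -> merged; set of 5 now {5, 9}
Step 2: union(7, 9) -> merged; set of 7 now {5, 7, 9}
Step 3: union(3, 0) -> merged; set of 3 now {0, 3}
Step 4: find(1) -> no change; set of 1 is {1}
Step 5: union(9, 1) -> merged; set of 9 now {1, 5, 7, 9}
Step 6: find(7) -> no change; set of 7 is {1, 5, 7, 9}
Step 7: union(2, 4) -> merged; set of 2 now {2, 4}
Step 8: union(10, 8) -> merged; set of 10 now {8, 10}
Step 9: union(4, 8) -> merged; set of 4 now {2, 4, 8, 10}
Step 10: find(2) -> no change; set of 2 is {2, 4, 8, 10}
Set of 7: {1, 5, 7, 9}; 3 is not a member.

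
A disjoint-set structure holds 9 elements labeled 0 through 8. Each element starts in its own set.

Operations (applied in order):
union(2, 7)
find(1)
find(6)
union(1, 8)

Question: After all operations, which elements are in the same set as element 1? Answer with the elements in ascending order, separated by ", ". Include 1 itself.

Step 1: union(2, 7) -> merged; set of 2 now {2, 7}
Step 2: find(1) -> no change; set of 1 is {1}
Step 3: find(6) -> no change; set of 6 is {6}
Step 4: union(1, 8) -> merged; set of 1 now {1, 8}
Component of 1: {1, 8}

Answer: 1, 8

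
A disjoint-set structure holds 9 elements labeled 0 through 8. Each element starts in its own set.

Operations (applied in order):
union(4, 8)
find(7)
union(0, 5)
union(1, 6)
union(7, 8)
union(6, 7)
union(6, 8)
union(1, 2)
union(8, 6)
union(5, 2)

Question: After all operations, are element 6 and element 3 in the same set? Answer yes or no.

Answer: no

Derivation:
Step 1: union(4, 8) -> merged; set of 4 now {4, 8}
Step 2: find(7) -> no change; set of 7 is {7}
Step 3: union(0, 5) -> merged; set of 0 now {0, 5}
Step 4: union(1, 6) -> merged; set of 1 now {1, 6}
Step 5: union(7, 8) -> merged; set of 7 now {4, 7, 8}
Step 6: union(6, 7) -> merged; set of 6 now {1, 4, 6, 7, 8}
Step 7: union(6, 8) -> already same set; set of 6 now {1, 4, 6, 7, 8}
Step 8: union(1, 2) -> merged; set of 1 now {1, 2, 4, 6, 7, 8}
Step 9: union(8, 6) -> already same set; set of 8 now {1, 2, 4, 6, 7, 8}
Step 10: union(5, 2) -> merged; set of 5 now {0, 1, 2, 4, 5, 6, 7, 8}
Set of 6: {0, 1, 2, 4, 5, 6, 7, 8}; 3 is not a member.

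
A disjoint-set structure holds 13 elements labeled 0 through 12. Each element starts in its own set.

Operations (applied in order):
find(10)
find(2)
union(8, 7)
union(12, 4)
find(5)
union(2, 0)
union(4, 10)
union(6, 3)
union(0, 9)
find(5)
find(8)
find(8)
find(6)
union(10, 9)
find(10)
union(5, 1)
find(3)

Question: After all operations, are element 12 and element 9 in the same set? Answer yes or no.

Answer: yes

Derivation:
Step 1: find(10) -> no change; set of 10 is {10}
Step 2: find(2) -> no change; set of 2 is {2}
Step 3: union(8, 7) -> merged; set of 8 now {7, 8}
Step 4: union(12, 4) -> merged; set of 12 now {4, 12}
Step 5: find(5) -> no change; set of 5 is {5}
Step 6: union(2, 0) -> merged; set of 2 now {0, 2}
Step 7: union(4, 10) -> merged; set of 4 now {4, 10, 12}
Step 8: union(6, 3) -> merged; set of 6 now {3, 6}
Step 9: union(0, 9) -> merged; set of 0 now {0, 2, 9}
Step 10: find(5) -> no change; set of 5 is {5}
Step 11: find(8) -> no change; set of 8 is {7, 8}
Step 12: find(8) -> no change; set of 8 is {7, 8}
Step 13: find(6) -> no change; set of 6 is {3, 6}
Step 14: union(10, 9) -> merged; set of 10 now {0, 2, 4, 9, 10, 12}
Step 15: find(10) -> no change; set of 10 is {0, 2, 4, 9, 10, 12}
Step 16: union(5, 1) -> merged; set of 5 now {1, 5}
Step 17: find(3) -> no change; set of 3 is {3, 6}
Set of 12: {0, 2, 4, 9, 10, 12}; 9 is a member.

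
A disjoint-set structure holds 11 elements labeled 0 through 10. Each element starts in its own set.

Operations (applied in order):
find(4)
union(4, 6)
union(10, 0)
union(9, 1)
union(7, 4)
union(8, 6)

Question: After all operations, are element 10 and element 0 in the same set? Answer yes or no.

Step 1: find(4) -> no change; set of 4 is {4}
Step 2: union(4, 6) -> merged; set of 4 now {4, 6}
Step 3: union(10, 0) -> merged; set of 10 now {0, 10}
Step 4: union(9, 1) -> merged; set of 9 now {1, 9}
Step 5: union(7, 4) -> merged; set of 7 now {4, 6, 7}
Step 6: union(8, 6) -> merged; set of 8 now {4, 6, 7, 8}
Set of 10: {0, 10}; 0 is a member.

Answer: yes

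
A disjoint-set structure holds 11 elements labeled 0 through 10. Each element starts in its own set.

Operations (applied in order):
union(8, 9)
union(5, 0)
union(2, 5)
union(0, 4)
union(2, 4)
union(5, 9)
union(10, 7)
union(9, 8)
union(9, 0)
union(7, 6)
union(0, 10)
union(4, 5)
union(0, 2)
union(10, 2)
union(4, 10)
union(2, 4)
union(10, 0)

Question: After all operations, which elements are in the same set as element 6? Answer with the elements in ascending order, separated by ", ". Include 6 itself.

Answer: 0, 2, 4, 5, 6, 7, 8, 9, 10

Derivation:
Step 1: union(8, 9) -> merged; set of 8 now {8, 9}
Step 2: union(5, 0) -> merged; set of 5 now {0, 5}
Step 3: union(2, 5) -> merged; set of 2 now {0, 2, 5}
Step 4: union(0, 4) -> merged; set of 0 now {0, 2, 4, 5}
Step 5: union(2, 4) -> already same set; set of 2 now {0, 2, 4, 5}
Step 6: union(5, 9) -> merged; set of 5 now {0, 2, 4, 5, 8, 9}
Step 7: union(10, 7) -> merged; set of 10 now {7, 10}
Step 8: union(9, 8) -> already same set; set of 9 now {0, 2, 4, 5, 8, 9}
Step 9: union(9, 0) -> already same set; set of 9 now {0, 2, 4, 5, 8, 9}
Step 10: union(7, 6) -> merged; set of 7 now {6, 7, 10}
Step 11: union(0, 10) -> merged; set of 0 now {0, 2, 4, 5, 6, 7, 8, 9, 10}
Step 12: union(4, 5) -> already same set; set of 4 now {0, 2, 4, 5, 6, 7, 8, 9, 10}
Step 13: union(0, 2) -> already same set; set of 0 now {0, 2, 4, 5, 6, 7, 8, 9, 10}
Step 14: union(10, 2) -> already same set; set of 10 now {0, 2, 4, 5, 6, 7, 8, 9, 10}
Step 15: union(4, 10) -> already same set; set of 4 now {0, 2, 4, 5, 6, 7, 8, 9, 10}
Step 16: union(2, 4) -> already same set; set of 2 now {0, 2, 4, 5, 6, 7, 8, 9, 10}
Step 17: union(10, 0) -> already same set; set of 10 now {0, 2, 4, 5, 6, 7, 8, 9, 10}
Component of 6: {0, 2, 4, 5, 6, 7, 8, 9, 10}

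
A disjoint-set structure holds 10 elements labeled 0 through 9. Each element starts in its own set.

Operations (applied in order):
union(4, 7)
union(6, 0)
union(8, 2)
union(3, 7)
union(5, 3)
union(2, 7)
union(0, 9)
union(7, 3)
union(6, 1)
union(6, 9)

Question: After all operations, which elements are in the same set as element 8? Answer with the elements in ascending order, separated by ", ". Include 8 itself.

Answer: 2, 3, 4, 5, 7, 8

Derivation:
Step 1: union(4, 7) -> merged; set of 4 now {4, 7}
Step 2: union(6, 0) -> merged; set of 6 now {0, 6}
Step 3: union(8, 2) -> merged; set of 8 now {2, 8}
Step 4: union(3, 7) -> merged; set of 3 now {3, 4, 7}
Step 5: union(5, 3) -> merged; set of 5 now {3, 4, 5, 7}
Step 6: union(2, 7) -> merged; set of 2 now {2, 3, 4, 5, 7, 8}
Step 7: union(0, 9) -> merged; set of 0 now {0, 6, 9}
Step 8: union(7, 3) -> already same set; set of 7 now {2, 3, 4, 5, 7, 8}
Step 9: union(6, 1) -> merged; set of 6 now {0, 1, 6, 9}
Step 10: union(6, 9) -> already same set; set of 6 now {0, 1, 6, 9}
Component of 8: {2, 3, 4, 5, 7, 8}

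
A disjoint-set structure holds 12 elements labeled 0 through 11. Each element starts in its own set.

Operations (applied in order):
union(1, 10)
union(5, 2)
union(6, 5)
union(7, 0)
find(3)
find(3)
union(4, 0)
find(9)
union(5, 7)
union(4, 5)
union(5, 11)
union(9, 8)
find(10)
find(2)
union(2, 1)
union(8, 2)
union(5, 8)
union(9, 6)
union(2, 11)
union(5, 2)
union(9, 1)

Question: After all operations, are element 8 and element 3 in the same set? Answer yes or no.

Step 1: union(1, 10) -> merged; set of 1 now {1, 10}
Step 2: union(5, 2) -> merged; set of 5 now {2, 5}
Step 3: union(6, 5) -> merged; set of 6 now {2, 5, 6}
Step 4: union(7, 0) -> merged; set of 7 now {0, 7}
Step 5: find(3) -> no change; set of 3 is {3}
Step 6: find(3) -> no change; set of 3 is {3}
Step 7: union(4, 0) -> merged; set of 4 now {0, 4, 7}
Step 8: find(9) -> no change; set of 9 is {9}
Step 9: union(5, 7) -> merged; set of 5 now {0, 2, 4, 5, 6, 7}
Step 10: union(4, 5) -> already same set; set of 4 now {0, 2, 4, 5, 6, 7}
Step 11: union(5, 11) -> merged; set of 5 now {0, 2, 4, 5, 6, 7, 11}
Step 12: union(9, 8) -> merged; set of 9 now {8, 9}
Step 13: find(10) -> no change; set of 10 is {1, 10}
Step 14: find(2) -> no change; set of 2 is {0, 2, 4, 5, 6, 7, 11}
Step 15: union(2, 1) -> merged; set of 2 now {0, 1, 2, 4, 5, 6, 7, 10, 11}
Step 16: union(8, 2) -> merged; set of 8 now {0, 1, 2, 4, 5, 6, 7, 8, 9, 10, 11}
Step 17: union(5, 8) -> already same set; set of 5 now {0, 1, 2, 4, 5, 6, 7, 8, 9, 10, 11}
Step 18: union(9, 6) -> already same set; set of 9 now {0, 1, 2, 4, 5, 6, 7, 8, 9, 10, 11}
Step 19: union(2, 11) -> already same set; set of 2 now {0, 1, 2, 4, 5, 6, 7, 8, 9, 10, 11}
Step 20: union(5, 2) -> already same set; set of 5 now {0, 1, 2, 4, 5, 6, 7, 8, 9, 10, 11}
Step 21: union(9, 1) -> already same set; set of 9 now {0, 1, 2, 4, 5, 6, 7, 8, 9, 10, 11}
Set of 8: {0, 1, 2, 4, 5, 6, 7, 8, 9, 10, 11}; 3 is not a member.

Answer: no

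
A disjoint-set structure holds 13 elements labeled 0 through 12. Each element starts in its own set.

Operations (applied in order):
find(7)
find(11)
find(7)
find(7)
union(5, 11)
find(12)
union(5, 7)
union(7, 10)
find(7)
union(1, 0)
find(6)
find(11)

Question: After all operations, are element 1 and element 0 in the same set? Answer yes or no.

Step 1: find(7) -> no change; set of 7 is {7}
Step 2: find(11) -> no change; set of 11 is {11}
Step 3: find(7) -> no change; set of 7 is {7}
Step 4: find(7) -> no change; set of 7 is {7}
Step 5: union(5, 11) -> merged; set of 5 now {5, 11}
Step 6: find(12) -> no change; set of 12 is {12}
Step 7: union(5, 7) -> merged; set of 5 now {5, 7, 11}
Step 8: union(7, 10) -> merged; set of 7 now {5, 7, 10, 11}
Step 9: find(7) -> no change; set of 7 is {5, 7, 10, 11}
Step 10: union(1, 0) -> merged; set of 1 now {0, 1}
Step 11: find(6) -> no change; set of 6 is {6}
Step 12: find(11) -> no change; set of 11 is {5, 7, 10, 11}
Set of 1: {0, 1}; 0 is a member.

Answer: yes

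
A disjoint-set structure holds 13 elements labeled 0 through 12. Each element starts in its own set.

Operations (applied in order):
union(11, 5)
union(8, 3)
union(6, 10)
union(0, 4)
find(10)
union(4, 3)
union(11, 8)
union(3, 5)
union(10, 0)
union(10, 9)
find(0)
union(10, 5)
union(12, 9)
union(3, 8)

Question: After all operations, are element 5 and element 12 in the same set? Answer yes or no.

Step 1: union(11, 5) -> merged; set of 11 now {5, 11}
Step 2: union(8, 3) -> merged; set of 8 now {3, 8}
Step 3: union(6, 10) -> merged; set of 6 now {6, 10}
Step 4: union(0, 4) -> merged; set of 0 now {0, 4}
Step 5: find(10) -> no change; set of 10 is {6, 10}
Step 6: union(4, 3) -> merged; set of 4 now {0, 3, 4, 8}
Step 7: union(11, 8) -> merged; set of 11 now {0, 3, 4, 5, 8, 11}
Step 8: union(3, 5) -> already same set; set of 3 now {0, 3, 4, 5, 8, 11}
Step 9: union(10, 0) -> merged; set of 10 now {0, 3, 4, 5, 6, 8, 10, 11}
Step 10: union(10, 9) -> merged; set of 10 now {0, 3, 4, 5, 6, 8, 9, 10, 11}
Step 11: find(0) -> no change; set of 0 is {0, 3, 4, 5, 6, 8, 9, 10, 11}
Step 12: union(10, 5) -> already same set; set of 10 now {0, 3, 4, 5, 6, 8, 9, 10, 11}
Step 13: union(12, 9) -> merged; set of 12 now {0, 3, 4, 5, 6, 8, 9, 10, 11, 12}
Step 14: union(3, 8) -> already same set; set of 3 now {0, 3, 4, 5, 6, 8, 9, 10, 11, 12}
Set of 5: {0, 3, 4, 5, 6, 8, 9, 10, 11, 12}; 12 is a member.

Answer: yes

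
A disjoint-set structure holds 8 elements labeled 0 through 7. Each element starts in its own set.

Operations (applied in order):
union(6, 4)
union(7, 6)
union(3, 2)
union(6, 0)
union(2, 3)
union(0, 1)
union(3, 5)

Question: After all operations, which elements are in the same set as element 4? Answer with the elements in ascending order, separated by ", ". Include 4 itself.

Answer: 0, 1, 4, 6, 7

Derivation:
Step 1: union(6, 4) -> merged; set of 6 now {4, 6}
Step 2: union(7, 6) -> merged; set of 7 now {4, 6, 7}
Step 3: union(3, 2) -> merged; set of 3 now {2, 3}
Step 4: union(6, 0) -> merged; set of 6 now {0, 4, 6, 7}
Step 5: union(2, 3) -> already same set; set of 2 now {2, 3}
Step 6: union(0, 1) -> merged; set of 0 now {0, 1, 4, 6, 7}
Step 7: union(3, 5) -> merged; set of 3 now {2, 3, 5}
Component of 4: {0, 1, 4, 6, 7}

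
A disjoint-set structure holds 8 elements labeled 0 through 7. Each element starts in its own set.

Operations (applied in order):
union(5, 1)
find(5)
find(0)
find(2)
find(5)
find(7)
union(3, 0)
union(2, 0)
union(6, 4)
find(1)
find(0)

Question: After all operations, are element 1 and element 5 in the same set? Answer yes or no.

Answer: yes

Derivation:
Step 1: union(5, 1) -> merged; set of 5 now {1, 5}
Step 2: find(5) -> no change; set of 5 is {1, 5}
Step 3: find(0) -> no change; set of 0 is {0}
Step 4: find(2) -> no change; set of 2 is {2}
Step 5: find(5) -> no change; set of 5 is {1, 5}
Step 6: find(7) -> no change; set of 7 is {7}
Step 7: union(3, 0) -> merged; set of 3 now {0, 3}
Step 8: union(2, 0) -> merged; set of 2 now {0, 2, 3}
Step 9: union(6, 4) -> merged; set of 6 now {4, 6}
Step 10: find(1) -> no change; set of 1 is {1, 5}
Step 11: find(0) -> no change; set of 0 is {0, 2, 3}
Set of 1: {1, 5}; 5 is a member.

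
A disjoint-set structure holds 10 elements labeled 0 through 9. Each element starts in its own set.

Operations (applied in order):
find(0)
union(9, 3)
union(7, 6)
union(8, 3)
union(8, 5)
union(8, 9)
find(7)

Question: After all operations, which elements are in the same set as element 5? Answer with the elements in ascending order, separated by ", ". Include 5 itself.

Step 1: find(0) -> no change; set of 0 is {0}
Step 2: union(9, 3) -> merged; set of 9 now {3, 9}
Step 3: union(7, 6) -> merged; set of 7 now {6, 7}
Step 4: union(8, 3) -> merged; set of 8 now {3, 8, 9}
Step 5: union(8, 5) -> merged; set of 8 now {3, 5, 8, 9}
Step 6: union(8, 9) -> already same set; set of 8 now {3, 5, 8, 9}
Step 7: find(7) -> no change; set of 7 is {6, 7}
Component of 5: {3, 5, 8, 9}

Answer: 3, 5, 8, 9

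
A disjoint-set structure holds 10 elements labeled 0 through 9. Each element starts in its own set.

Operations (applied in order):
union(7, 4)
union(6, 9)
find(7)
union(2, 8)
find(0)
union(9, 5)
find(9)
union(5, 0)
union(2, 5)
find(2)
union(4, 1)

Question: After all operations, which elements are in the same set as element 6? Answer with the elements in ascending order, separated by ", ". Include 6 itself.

Step 1: union(7, 4) -> merged; set of 7 now {4, 7}
Step 2: union(6, 9) -> merged; set of 6 now {6, 9}
Step 3: find(7) -> no change; set of 7 is {4, 7}
Step 4: union(2, 8) -> merged; set of 2 now {2, 8}
Step 5: find(0) -> no change; set of 0 is {0}
Step 6: union(9, 5) -> merged; set of 9 now {5, 6, 9}
Step 7: find(9) -> no change; set of 9 is {5, 6, 9}
Step 8: union(5, 0) -> merged; set of 5 now {0, 5, 6, 9}
Step 9: union(2, 5) -> merged; set of 2 now {0, 2, 5, 6, 8, 9}
Step 10: find(2) -> no change; set of 2 is {0, 2, 5, 6, 8, 9}
Step 11: union(4, 1) -> merged; set of 4 now {1, 4, 7}
Component of 6: {0, 2, 5, 6, 8, 9}

Answer: 0, 2, 5, 6, 8, 9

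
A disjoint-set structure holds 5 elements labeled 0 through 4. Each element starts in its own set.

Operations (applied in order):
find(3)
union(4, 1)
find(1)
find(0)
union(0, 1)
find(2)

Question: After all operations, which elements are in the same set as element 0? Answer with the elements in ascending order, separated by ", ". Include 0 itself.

Step 1: find(3) -> no change; set of 3 is {3}
Step 2: union(4, 1) -> merged; set of 4 now {1, 4}
Step 3: find(1) -> no change; set of 1 is {1, 4}
Step 4: find(0) -> no change; set of 0 is {0}
Step 5: union(0, 1) -> merged; set of 0 now {0, 1, 4}
Step 6: find(2) -> no change; set of 2 is {2}
Component of 0: {0, 1, 4}

Answer: 0, 1, 4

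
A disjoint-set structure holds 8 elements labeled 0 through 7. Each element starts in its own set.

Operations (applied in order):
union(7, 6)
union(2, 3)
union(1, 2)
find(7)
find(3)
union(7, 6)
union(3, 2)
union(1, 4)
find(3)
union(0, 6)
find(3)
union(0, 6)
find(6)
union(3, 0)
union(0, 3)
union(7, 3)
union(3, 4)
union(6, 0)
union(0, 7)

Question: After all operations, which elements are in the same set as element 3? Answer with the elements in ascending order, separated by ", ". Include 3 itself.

Step 1: union(7, 6) -> merged; set of 7 now {6, 7}
Step 2: union(2, 3) -> merged; set of 2 now {2, 3}
Step 3: union(1, 2) -> merged; set of 1 now {1, 2, 3}
Step 4: find(7) -> no change; set of 7 is {6, 7}
Step 5: find(3) -> no change; set of 3 is {1, 2, 3}
Step 6: union(7, 6) -> already same set; set of 7 now {6, 7}
Step 7: union(3, 2) -> already same set; set of 3 now {1, 2, 3}
Step 8: union(1, 4) -> merged; set of 1 now {1, 2, 3, 4}
Step 9: find(3) -> no change; set of 3 is {1, 2, 3, 4}
Step 10: union(0, 6) -> merged; set of 0 now {0, 6, 7}
Step 11: find(3) -> no change; set of 3 is {1, 2, 3, 4}
Step 12: union(0, 6) -> already same set; set of 0 now {0, 6, 7}
Step 13: find(6) -> no change; set of 6 is {0, 6, 7}
Step 14: union(3, 0) -> merged; set of 3 now {0, 1, 2, 3, 4, 6, 7}
Step 15: union(0, 3) -> already same set; set of 0 now {0, 1, 2, 3, 4, 6, 7}
Step 16: union(7, 3) -> already same set; set of 7 now {0, 1, 2, 3, 4, 6, 7}
Step 17: union(3, 4) -> already same set; set of 3 now {0, 1, 2, 3, 4, 6, 7}
Step 18: union(6, 0) -> already same set; set of 6 now {0, 1, 2, 3, 4, 6, 7}
Step 19: union(0, 7) -> already same set; set of 0 now {0, 1, 2, 3, 4, 6, 7}
Component of 3: {0, 1, 2, 3, 4, 6, 7}

Answer: 0, 1, 2, 3, 4, 6, 7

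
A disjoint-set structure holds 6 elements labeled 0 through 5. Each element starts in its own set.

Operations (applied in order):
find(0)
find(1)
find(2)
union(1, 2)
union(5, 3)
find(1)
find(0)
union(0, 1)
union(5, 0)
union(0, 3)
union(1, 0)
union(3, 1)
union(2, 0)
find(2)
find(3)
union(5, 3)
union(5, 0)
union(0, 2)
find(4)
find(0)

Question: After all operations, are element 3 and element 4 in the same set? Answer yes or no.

Answer: no

Derivation:
Step 1: find(0) -> no change; set of 0 is {0}
Step 2: find(1) -> no change; set of 1 is {1}
Step 3: find(2) -> no change; set of 2 is {2}
Step 4: union(1, 2) -> merged; set of 1 now {1, 2}
Step 5: union(5, 3) -> merged; set of 5 now {3, 5}
Step 6: find(1) -> no change; set of 1 is {1, 2}
Step 7: find(0) -> no change; set of 0 is {0}
Step 8: union(0, 1) -> merged; set of 0 now {0, 1, 2}
Step 9: union(5, 0) -> merged; set of 5 now {0, 1, 2, 3, 5}
Step 10: union(0, 3) -> already same set; set of 0 now {0, 1, 2, 3, 5}
Step 11: union(1, 0) -> already same set; set of 1 now {0, 1, 2, 3, 5}
Step 12: union(3, 1) -> already same set; set of 3 now {0, 1, 2, 3, 5}
Step 13: union(2, 0) -> already same set; set of 2 now {0, 1, 2, 3, 5}
Step 14: find(2) -> no change; set of 2 is {0, 1, 2, 3, 5}
Step 15: find(3) -> no change; set of 3 is {0, 1, 2, 3, 5}
Step 16: union(5, 3) -> already same set; set of 5 now {0, 1, 2, 3, 5}
Step 17: union(5, 0) -> already same set; set of 5 now {0, 1, 2, 3, 5}
Step 18: union(0, 2) -> already same set; set of 0 now {0, 1, 2, 3, 5}
Step 19: find(4) -> no change; set of 4 is {4}
Step 20: find(0) -> no change; set of 0 is {0, 1, 2, 3, 5}
Set of 3: {0, 1, 2, 3, 5}; 4 is not a member.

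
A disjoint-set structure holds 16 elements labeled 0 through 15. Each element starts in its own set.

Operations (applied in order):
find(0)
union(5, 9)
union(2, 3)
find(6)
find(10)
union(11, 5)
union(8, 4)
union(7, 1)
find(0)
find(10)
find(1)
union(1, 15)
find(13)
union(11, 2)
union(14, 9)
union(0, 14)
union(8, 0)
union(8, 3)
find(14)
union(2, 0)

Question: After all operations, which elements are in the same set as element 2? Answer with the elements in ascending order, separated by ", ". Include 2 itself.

Step 1: find(0) -> no change; set of 0 is {0}
Step 2: union(5, 9) -> merged; set of 5 now {5, 9}
Step 3: union(2, 3) -> merged; set of 2 now {2, 3}
Step 4: find(6) -> no change; set of 6 is {6}
Step 5: find(10) -> no change; set of 10 is {10}
Step 6: union(11, 5) -> merged; set of 11 now {5, 9, 11}
Step 7: union(8, 4) -> merged; set of 8 now {4, 8}
Step 8: union(7, 1) -> merged; set of 7 now {1, 7}
Step 9: find(0) -> no change; set of 0 is {0}
Step 10: find(10) -> no change; set of 10 is {10}
Step 11: find(1) -> no change; set of 1 is {1, 7}
Step 12: union(1, 15) -> merged; set of 1 now {1, 7, 15}
Step 13: find(13) -> no change; set of 13 is {13}
Step 14: union(11, 2) -> merged; set of 11 now {2, 3, 5, 9, 11}
Step 15: union(14, 9) -> merged; set of 14 now {2, 3, 5, 9, 11, 14}
Step 16: union(0, 14) -> merged; set of 0 now {0, 2, 3, 5, 9, 11, 14}
Step 17: union(8, 0) -> merged; set of 8 now {0, 2, 3, 4, 5, 8, 9, 11, 14}
Step 18: union(8, 3) -> already same set; set of 8 now {0, 2, 3, 4, 5, 8, 9, 11, 14}
Step 19: find(14) -> no change; set of 14 is {0, 2, 3, 4, 5, 8, 9, 11, 14}
Step 20: union(2, 0) -> already same set; set of 2 now {0, 2, 3, 4, 5, 8, 9, 11, 14}
Component of 2: {0, 2, 3, 4, 5, 8, 9, 11, 14}

Answer: 0, 2, 3, 4, 5, 8, 9, 11, 14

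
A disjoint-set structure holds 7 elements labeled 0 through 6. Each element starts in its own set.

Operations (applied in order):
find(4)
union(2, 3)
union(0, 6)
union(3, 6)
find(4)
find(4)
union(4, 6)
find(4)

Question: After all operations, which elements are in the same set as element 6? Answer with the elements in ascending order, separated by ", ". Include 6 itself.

Answer: 0, 2, 3, 4, 6

Derivation:
Step 1: find(4) -> no change; set of 4 is {4}
Step 2: union(2, 3) -> merged; set of 2 now {2, 3}
Step 3: union(0, 6) -> merged; set of 0 now {0, 6}
Step 4: union(3, 6) -> merged; set of 3 now {0, 2, 3, 6}
Step 5: find(4) -> no change; set of 4 is {4}
Step 6: find(4) -> no change; set of 4 is {4}
Step 7: union(4, 6) -> merged; set of 4 now {0, 2, 3, 4, 6}
Step 8: find(4) -> no change; set of 4 is {0, 2, 3, 4, 6}
Component of 6: {0, 2, 3, 4, 6}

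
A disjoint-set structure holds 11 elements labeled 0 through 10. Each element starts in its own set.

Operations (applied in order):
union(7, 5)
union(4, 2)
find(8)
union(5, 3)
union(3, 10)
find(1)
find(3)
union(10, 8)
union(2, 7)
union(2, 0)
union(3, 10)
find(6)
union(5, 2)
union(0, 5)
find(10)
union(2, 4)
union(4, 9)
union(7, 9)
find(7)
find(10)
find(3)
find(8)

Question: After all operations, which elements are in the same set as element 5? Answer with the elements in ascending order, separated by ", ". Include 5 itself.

Answer: 0, 2, 3, 4, 5, 7, 8, 9, 10

Derivation:
Step 1: union(7, 5) -> merged; set of 7 now {5, 7}
Step 2: union(4, 2) -> merged; set of 4 now {2, 4}
Step 3: find(8) -> no change; set of 8 is {8}
Step 4: union(5, 3) -> merged; set of 5 now {3, 5, 7}
Step 5: union(3, 10) -> merged; set of 3 now {3, 5, 7, 10}
Step 6: find(1) -> no change; set of 1 is {1}
Step 7: find(3) -> no change; set of 3 is {3, 5, 7, 10}
Step 8: union(10, 8) -> merged; set of 10 now {3, 5, 7, 8, 10}
Step 9: union(2, 7) -> merged; set of 2 now {2, 3, 4, 5, 7, 8, 10}
Step 10: union(2, 0) -> merged; set of 2 now {0, 2, 3, 4, 5, 7, 8, 10}
Step 11: union(3, 10) -> already same set; set of 3 now {0, 2, 3, 4, 5, 7, 8, 10}
Step 12: find(6) -> no change; set of 6 is {6}
Step 13: union(5, 2) -> already same set; set of 5 now {0, 2, 3, 4, 5, 7, 8, 10}
Step 14: union(0, 5) -> already same set; set of 0 now {0, 2, 3, 4, 5, 7, 8, 10}
Step 15: find(10) -> no change; set of 10 is {0, 2, 3, 4, 5, 7, 8, 10}
Step 16: union(2, 4) -> already same set; set of 2 now {0, 2, 3, 4, 5, 7, 8, 10}
Step 17: union(4, 9) -> merged; set of 4 now {0, 2, 3, 4, 5, 7, 8, 9, 10}
Step 18: union(7, 9) -> already same set; set of 7 now {0, 2, 3, 4, 5, 7, 8, 9, 10}
Step 19: find(7) -> no change; set of 7 is {0, 2, 3, 4, 5, 7, 8, 9, 10}
Step 20: find(10) -> no change; set of 10 is {0, 2, 3, 4, 5, 7, 8, 9, 10}
Step 21: find(3) -> no change; set of 3 is {0, 2, 3, 4, 5, 7, 8, 9, 10}
Step 22: find(8) -> no change; set of 8 is {0, 2, 3, 4, 5, 7, 8, 9, 10}
Component of 5: {0, 2, 3, 4, 5, 7, 8, 9, 10}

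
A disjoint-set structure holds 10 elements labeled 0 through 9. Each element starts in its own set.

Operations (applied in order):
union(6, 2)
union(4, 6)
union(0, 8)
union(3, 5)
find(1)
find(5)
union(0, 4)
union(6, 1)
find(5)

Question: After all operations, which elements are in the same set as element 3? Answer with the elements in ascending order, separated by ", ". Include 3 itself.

Step 1: union(6, 2) -> merged; set of 6 now {2, 6}
Step 2: union(4, 6) -> merged; set of 4 now {2, 4, 6}
Step 3: union(0, 8) -> merged; set of 0 now {0, 8}
Step 4: union(3, 5) -> merged; set of 3 now {3, 5}
Step 5: find(1) -> no change; set of 1 is {1}
Step 6: find(5) -> no change; set of 5 is {3, 5}
Step 7: union(0, 4) -> merged; set of 0 now {0, 2, 4, 6, 8}
Step 8: union(6, 1) -> merged; set of 6 now {0, 1, 2, 4, 6, 8}
Step 9: find(5) -> no change; set of 5 is {3, 5}
Component of 3: {3, 5}

Answer: 3, 5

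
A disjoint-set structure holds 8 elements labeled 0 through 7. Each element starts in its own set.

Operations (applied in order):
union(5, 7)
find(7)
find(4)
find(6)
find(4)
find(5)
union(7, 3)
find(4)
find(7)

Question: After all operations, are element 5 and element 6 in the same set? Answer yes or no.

Answer: no

Derivation:
Step 1: union(5, 7) -> merged; set of 5 now {5, 7}
Step 2: find(7) -> no change; set of 7 is {5, 7}
Step 3: find(4) -> no change; set of 4 is {4}
Step 4: find(6) -> no change; set of 6 is {6}
Step 5: find(4) -> no change; set of 4 is {4}
Step 6: find(5) -> no change; set of 5 is {5, 7}
Step 7: union(7, 3) -> merged; set of 7 now {3, 5, 7}
Step 8: find(4) -> no change; set of 4 is {4}
Step 9: find(7) -> no change; set of 7 is {3, 5, 7}
Set of 5: {3, 5, 7}; 6 is not a member.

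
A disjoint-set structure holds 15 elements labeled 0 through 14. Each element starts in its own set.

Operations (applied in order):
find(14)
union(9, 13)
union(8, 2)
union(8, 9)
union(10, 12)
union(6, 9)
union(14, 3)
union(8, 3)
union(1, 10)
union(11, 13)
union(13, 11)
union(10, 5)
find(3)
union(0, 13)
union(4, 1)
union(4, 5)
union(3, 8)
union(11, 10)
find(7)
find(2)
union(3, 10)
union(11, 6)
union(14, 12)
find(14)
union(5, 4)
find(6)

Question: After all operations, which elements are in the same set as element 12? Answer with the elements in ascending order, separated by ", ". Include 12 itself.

Step 1: find(14) -> no change; set of 14 is {14}
Step 2: union(9, 13) -> merged; set of 9 now {9, 13}
Step 3: union(8, 2) -> merged; set of 8 now {2, 8}
Step 4: union(8, 9) -> merged; set of 8 now {2, 8, 9, 13}
Step 5: union(10, 12) -> merged; set of 10 now {10, 12}
Step 6: union(6, 9) -> merged; set of 6 now {2, 6, 8, 9, 13}
Step 7: union(14, 3) -> merged; set of 14 now {3, 14}
Step 8: union(8, 3) -> merged; set of 8 now {2, 3, 6, 8, 9, 13, 14}
Step 9: union(1, 10) -> merged; set of 1 now {1, 10, 12}
Step 10: union(11, 13) -> merged; set of 11 now {2, 3, 6, 8, 9, 11, 13, 14}
Step 11: union(13, 11) -> already same set; set of 13 now {2, 3, 6, 8, 9, 11, 13, 14}
Step 12: union(10, 5) -> merged; set of 10 now {1, 5, 10, 12}
Step 13: find(3) -> no change; set of 3 is {2, 3, 6, 8, 9, 11, 13, 14}
Step 14: union(0, 13) -> merged; set of 0 now {0, 2, 3, 6, 8, 9, 11, 13, 14}
Step 15: union(4, 1) -> merged; set of 4 now {1, 4, 5, 10, 12}
Step 16: union(4, 5) -> already same set; set of 4 now {1, 4, 5, 10, 12}
Step 17: union(3, 8) -> already same set; set of 3 now {0, 2, 3, 6, 8, 9, 11, 13, 14}
Step 18: union(11, 10) -> merged; set of 11 now {0, 1, 2, 3, 4, 5, 6, 8, 9, 10, 11, 12, 13, 14}
Step 19: find(7) -> no change; set of 7 is {7}
Step 20: find(2) -> no change; set of 2 is {0, 1, 2, 3, 4, 5, 6, 8, 9, 10, 11, 12, 13, 14}
Step 21: union(3, 10) -> already same set; set of 3 now {0, 1, 2, 3, 4, 5, 6, 8, 9, 10, 11, 12, 13, 14}
Step 22: union(11, 6) -> already same set; set of 11 now {0, 1, 2, 3, 4, 5, 6, 8, 9, 10, 11, 12, 13, 14}
Step 23: union(14, 12) -> already same set; set of 14 now {0, 1, 2, 3, 4, 5, 6, 8, 9, 10, 11, 12, 13, 14}
Step 24: find(14) -> no change; set of 14 is {0, 1, 2, 3, 4, 5, 6, 8, 9, 10, 11, 12, 13, 14}
Step 25: union(5, 4) -> already same set; set of 5 now {0, 1, 2, 3, 4, 5, 6, 8, 9, 10, 11, 12, 13, 14}
Step 26: find(6) -> no change; set of 6 is {0, 1, 2, 3, 4, 5, 6, 8, 9, 10, 11, 12, 13, 14}
Component of 12: {0, 1, 2, 3, 4, 5, 6, 8, 9, 10, 11, 12, 13, 14}

Answer: 0, 1, 2, 3, 4, 5, 6, 8, 9, 10, 11, 12, 13, 14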